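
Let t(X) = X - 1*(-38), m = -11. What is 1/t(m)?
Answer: 1/27 ≈ 0.037037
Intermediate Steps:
t(X) = 38 + X (t(X) = X + 38 = 38 + X)
1/t(m) = 1/(38 - 11) = 1/27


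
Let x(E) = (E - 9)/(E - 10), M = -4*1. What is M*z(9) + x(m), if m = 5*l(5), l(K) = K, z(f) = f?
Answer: -524/15 ≈ -34.933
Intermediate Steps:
M = -4
m = 25 (m = 5*5 = 25)
x(E) = (-9 + E)/(-10 + E)
M*z(9) + x(m) = -4*9 + (-9 + 25)/(-10 + 25) = -36 + 16/15 = -524/15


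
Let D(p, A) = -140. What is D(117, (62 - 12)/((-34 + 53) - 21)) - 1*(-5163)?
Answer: 5023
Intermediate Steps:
D(117, (62 - 12)/((-34 + 53) - 21)) - 1*(-5163) = -140 - 1*(-5163) = -140 + 5163 = 5023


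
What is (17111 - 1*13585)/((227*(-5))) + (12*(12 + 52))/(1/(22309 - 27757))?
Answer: -4748916166/1135 ≈ -4.1841e+6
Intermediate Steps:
(17111 - 1*13585)/((227*(-5))) + (12*(12 + 52))/(1/(22309 - 27757)) = (17111 - 13585)/(-1135) + (12*64)/(1/(-5448)) = 3526*(-1/1135) + 768/(-1/5448) = -3526/1135 + 768*(-5448) = -3526/1135 - 4184064 = -4748916166/1135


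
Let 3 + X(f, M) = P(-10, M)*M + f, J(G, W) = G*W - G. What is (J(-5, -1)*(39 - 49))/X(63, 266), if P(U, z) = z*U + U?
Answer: 5/35508 ≈ 0.00014081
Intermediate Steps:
J(G, W) = -G + G*W
P(U, z) = U + U*z (P(U, z) = U*z + U = U + U*z)
X(f, M) = -3 + f + M*(-10 - 10*M) (X(f, M) = -3 + ((-10*(1 + M))*M + f) = -3 + ((-10 - 10*M)*M + f) = -3 + (M*(-10 - 10*M) + f) = -3 + (f + M*(-10 - 10*M)) = -3 + f + M*(-10 - 10*M))
(J(-5, -1)*(39 - 49))/X(63, 266) = ((-5*(-1 - 1))*(39 - 49))/(-3 + 63 - 10*266*(1 + 266)) = (-5*(-2)*(-10))/(-3 + 63 - 10*266*267) = (10*(-10))/(-3 + 63 - 710220) = -100/(-710160) = -100*(-1/710160) = 5/35508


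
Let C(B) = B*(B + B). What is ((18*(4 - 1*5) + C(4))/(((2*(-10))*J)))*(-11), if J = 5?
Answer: 77/50 ≈ 1.5400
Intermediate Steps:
C(B) = 2*B**2 (C(B) = B*(2*B) = 2*B**2)
((18*(4 - 1*5) + C(4))/(((2*(-10))*J)))*(-11) = ((18*(4 - 1*5) + 2*4**2)/(((2*(-10))*5)))*(-11) = ((18*(4 - 5) + 2*16)/((-20*5)))*(-11) = ((18*(-1) + 32)/(-100))*(-11) = ((-18 + 32)*(-1/100))*(-11) = (14*(-1/100))*(-11) = -7/50*(-11) = 77/50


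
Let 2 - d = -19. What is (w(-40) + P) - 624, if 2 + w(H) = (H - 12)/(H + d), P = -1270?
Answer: -35972/19 ≈ -1893.3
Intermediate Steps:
d = 21 (d = 2 - 1*(-19) = 2 + 19 = 21)
w(H) = -2 + (-12 + H)/(21 + H) (w(H) = -2 + (H - 12)/(H + 21) = -2 + (-12 + H)/(21 + H))
(w(-40) + P) - 624 = ((-54 - 1*(-40))/(21 - 40) - 1270) - 624 = ((-54 + 40)/(-19) - 1270) - 624 = (-1/19*(-14) - 1270) - 624 = (14/19 - 1270) - 624 = -24116/19 - 624 = -35972/19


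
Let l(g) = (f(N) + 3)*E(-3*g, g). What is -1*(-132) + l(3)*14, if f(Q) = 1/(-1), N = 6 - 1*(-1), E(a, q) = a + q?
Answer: -36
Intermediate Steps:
N = 7 (N = 6 + 1 = 7)
f(Q) = -1
l(g) = -4*g (l(g) = (-1 + 3)*(-3*g + g) = 2*(-2*g) = -4*g)
-1*(-132) + l(3)*14 = -1*(-132) - 4*3*14 = 132 - 12*14 = 132 - 168 = -36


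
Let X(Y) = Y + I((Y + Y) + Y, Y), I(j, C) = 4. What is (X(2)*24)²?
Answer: 20736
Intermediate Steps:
X(Y) = 4 + Y (X(Y) = Y + 4 = 4 + Y)
(X(2)*24)² = ((4 + 2)*24)² = (6*24)² = 144² = 20736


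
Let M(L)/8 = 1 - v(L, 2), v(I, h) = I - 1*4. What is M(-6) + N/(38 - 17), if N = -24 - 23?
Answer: 1801/21 ≈ 85.762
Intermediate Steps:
v(I, h) = -4 + I (v(I, h) = I - 4 = -4 + I)
N = -47
M(L) = 40 - 8*L (M(L) = 8*(1 - (-4 + L)) = 8*(1 + (4 - L)) = 8*(5 - L) = 40 - 8*L)
M(-6) + N/(38 - 17) = (40 - 8*(-6)) - 47/(38 - 17) = (40 + 48) - 47/21 = 88 - 47*1/21 = 88 - 47/21 = 1801/21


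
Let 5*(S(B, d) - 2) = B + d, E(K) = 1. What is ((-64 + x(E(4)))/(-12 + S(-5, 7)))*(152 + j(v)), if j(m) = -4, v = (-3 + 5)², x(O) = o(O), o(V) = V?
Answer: 3885/4 ≈ 971.25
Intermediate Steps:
x(O) = O
v = 4 (v = 2² = 4)
S(B, d) = 2 + B/5 + d/5 (S(B, d) = 2 + (B + d)/5 = 2 + (B/5 + d/5) = 2 + B/5 + d/5)
((-64 + x(E(4)))/(-12 + S(-5, 7)))*(152 + j(v)) = ((-64 + 1)/(-12 + (2 + (⅕)*(-5) + (⅕)*7)))*(152 - 4) = -63/(-12 + (2 - 1 + 7/5))*148 = -63/(-12 + 12/5)*148 = -63/(-48/5)*148 = -63*(-5/48)*148 = (105/16)*148 = 3885/4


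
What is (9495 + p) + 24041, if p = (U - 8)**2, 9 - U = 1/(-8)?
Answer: 2146385/64 ≈ 33537.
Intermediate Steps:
U = 73/8 (U = 9 - 1/(-8) = 9 - 1*(-1/8) = 9 + 1/8 = 73/8 ≈ 9.1250)
p = 81/64 (p = (73/8 - 8)**2 = (9/8)**2 = 81/64 ≈ 1.2656)
(9495 + p) + 24041 = (9495 + 81/64) + 24041 = 607761/64 + 24041 = 2146385/64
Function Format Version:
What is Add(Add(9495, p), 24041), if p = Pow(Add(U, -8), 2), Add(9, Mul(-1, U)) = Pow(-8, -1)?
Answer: Rational(2146385, 64) ≈ 33537.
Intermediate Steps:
U = Rational(73, 8) (U = Add(9, Mul(-1, Pow(-8, -1))) = Add(9, Mul(-1, Rational(-1, 8))) = Add(9, Rational(1, 8)) = Rational(73, 8) ≈ 9.1250)
p = Rational(81, 64) (p = Pow(Add(Rational(73, 8), -8), 2) = Pow(Rational(9, 8), 2) = Rational(81, 64) ≈ 1.2656)
Add(Add(9495, p), 24041) = Add(Add(9495, Rational(81, 64)), 24041) = Add(Rational(607761, 64), 24041) = Rational(2146385, 64)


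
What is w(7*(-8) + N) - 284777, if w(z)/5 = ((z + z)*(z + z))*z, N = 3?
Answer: -3262317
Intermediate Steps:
w(z) = 20*z³ (w(z) = 5*(((z + z)*(z + z))*z) = 5*(((2*z)*(2*z))*z) = 5*((4*z²)*z) = 5*(4*z³) = 20*z³)
w(7*(-8) + N) - 284777 = 20*(7*(-8) + 3)³ - 284777 = 20*(-56 + 3)³ - 284777 = 20*(-53)³ - 284777 = 20*(-148877) - 284777 = -2977540 - 284777 = -3262317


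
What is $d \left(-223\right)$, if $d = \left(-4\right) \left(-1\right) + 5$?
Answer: $-2007$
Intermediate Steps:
$d = 9$ ($d = 4 + 5 = 9$)
$d \left(-223\right) = 9 \left(-223\right) = -2007$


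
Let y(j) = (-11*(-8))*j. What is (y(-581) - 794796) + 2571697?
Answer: 1725773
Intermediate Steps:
y(j) = 88*j
(y(-581) - 794796) + 2571697 = (88*(-581) - 794796) + 2571697 = (-51128 - 794796) + 2571697 = -845924 + 2571697 = 1725773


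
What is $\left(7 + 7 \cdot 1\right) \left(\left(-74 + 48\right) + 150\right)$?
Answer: $1736$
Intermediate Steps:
$\left(7 + 7 \cdot 1\right) \left(\left(-74 + 48\right) + 150\right) = \left(7 + 7\right) \left(-26 + 150\right) = 14 \cdot 124 = 1736$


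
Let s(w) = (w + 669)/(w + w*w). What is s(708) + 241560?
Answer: 40418785899/167324 ≈ 2.4156e+5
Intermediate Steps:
s(w) = (669 + w)/(w + w²)
s(708) + 241560 = (669 + 708)/(708*(1 + 708)) + 241560 = (1/708)*1377/709 + 241560 = (1/708)*(1/709)*1377 + 241560 = 459/167324 + 241560 = 40418785899/167324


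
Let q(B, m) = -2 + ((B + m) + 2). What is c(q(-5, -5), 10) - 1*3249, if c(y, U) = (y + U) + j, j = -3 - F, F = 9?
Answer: -3261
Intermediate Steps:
q(B, m) = B + m (q(B, m) = -2 + (2 + B + m) = B + m)
j = -12 (j = -3 - 1*9 = -3 - 9 = -12)
c(y, U) = -12 + U + y (c(y, U) = (y + U) - 12 = (U + y) - 12 = -12 + U + y)
c(q(-5, -5), 10) - 1*3249 = (-12 + 10 + (-5 - 5)) - 1*3249 = (-12 + 10 - 10) - 3249 = -12 - 3249 = -3261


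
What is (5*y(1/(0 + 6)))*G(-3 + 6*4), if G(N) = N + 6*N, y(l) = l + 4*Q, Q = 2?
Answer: 12005/2 ≈ 6002.5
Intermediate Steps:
y(l) = 8 + l (y(l) = l + 4*2 = l + 8 = 8 + l)
G(N) = 7*N
(5*y(1/(0 + 6)))*G(-3 + 6*4) = (5*(8 + 1/(0 + 6)))*(7*(-3 + 6*4)) = (5*(8 + 1/6))*(7*(-3 + 24)) = (5*(8 + 1/6))*(7*21) = (5*(49/6))*147 = (245/6)*147 = 12005/2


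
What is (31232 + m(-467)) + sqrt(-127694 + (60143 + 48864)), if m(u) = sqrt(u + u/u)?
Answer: 31232 + I*sqrt(466) + I*sqrt(18687) ≈ 31232.0 + 158.29*I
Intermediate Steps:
m(u) = sqrt(1 + u) (m(u) = sqrt(u + 1) = sqrt(1 + u))
(31232 + m(-467)) + sqrt(-127694 + (60143 + 48864)) = (31232 + sqrt(1 - 467)) + sqrt(-127694 + (60143 + 48864)) = (31232 + sqrt(-466)) + sqrt(-127694 + 109007) = (31232 + I*sqrt(466)) + sqrt(-18687) = (31232 + I*sqrt(466)) + I*sqrt(18687) = 31232 + I*sqrt(466) + I*sqrt(18687)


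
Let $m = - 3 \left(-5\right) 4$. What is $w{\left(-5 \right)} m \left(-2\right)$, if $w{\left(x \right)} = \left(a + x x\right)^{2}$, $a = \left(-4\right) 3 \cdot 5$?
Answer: $-147000$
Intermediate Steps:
$a = -60$ ($a = \left(-12\right) 5 = -60$)
$w{\left(x \right)} = \left(-60 + x^{2}\right)^{2}$ ($w{\left(x \right)} = \left(-60 + x x\right)^{2} = \left(-60 + x^{2}\right)^{2}$)
$m = 60$ ($m = - \left(-15\right) 4 = \left(-1\right) \left(-60\right) = 60$)
$w{\left(-5 \right)} m \left(-2\right) = \left(-60 + \left(-5\right)^{2}\right)^{2} \cdot 60 \left(-2\right) = \left(-60 + 25\right)^{2} \cdot 60 \left(-2\right) = \left(-35\right)^{2} \cdot 60 \left(-2\right) = 1225 \cdot 60 \left(-2\right) = 73500 \left(-2\right) = -147000$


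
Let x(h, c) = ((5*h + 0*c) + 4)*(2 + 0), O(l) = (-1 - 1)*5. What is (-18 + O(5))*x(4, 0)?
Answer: -1344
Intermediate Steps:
O(l) = -10 (O(l) = -2*5 = -10)
x(h, c) = 8 + 10*h (x(h, c) = ((5*h + 0) + 4)*2 = (5*h + 4)*2 = (4 + 5*h)*2 = 8 + 10*h)
(-18 + O(5))*x(4, 0) = (-18 - 10)*(8 + 10*4) = -28*(8 + 40) = -28*48 = -1344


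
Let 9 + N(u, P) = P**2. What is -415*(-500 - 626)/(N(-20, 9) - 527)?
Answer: -93458/91 ≈ -1027.0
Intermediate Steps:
N(u, P) = -9 + P**2
-415*(-500 - 626)/(N(-20, 9) - 527) = -415*(-500 - 626)/((-9 + 9**2) - 527) = -(-467290)/((-9 + 81) - 527) = -(-467290)/(72 - 527) = -(-467290)/(-455) = -(-467290)*(-1)/455 = -415*1126/455 = -93458/91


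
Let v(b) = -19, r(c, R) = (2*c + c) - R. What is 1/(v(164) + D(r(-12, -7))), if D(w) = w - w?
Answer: -1/19 ≈ -0.052632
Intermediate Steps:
r(c, R) = -R + 3*c (r(c, R) = 3*c - R = -R + 3*c)
D(w) = 0
1/(v(164) + D(r(-12, -7))) = 1/(-19 + 0) = 1/(-19) = -1/19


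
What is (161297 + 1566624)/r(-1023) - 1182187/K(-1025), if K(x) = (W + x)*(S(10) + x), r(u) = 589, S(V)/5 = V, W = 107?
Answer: 1545879382907/527184450 ≈ 2932.3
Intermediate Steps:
S(V) = 5*V
K(x) = (50 + x)*(107 + x) (K(x) = (107 + x)*(5*10 + x) = (107 + x)*(50 + x) = (50 + x)*(107 + x))
(161297 + 1566624)/r(-1023) - 1182187/K(-1025) = (161297 + 1566624)/589 - 1182187/(5350 + (-1025)² + 157*(-1025)) = 1727921*(1/589) - 1182187/(5350 + 1050625 - 160925) = 1727921/589 - 1182187/895050 = 1545879382907/527184450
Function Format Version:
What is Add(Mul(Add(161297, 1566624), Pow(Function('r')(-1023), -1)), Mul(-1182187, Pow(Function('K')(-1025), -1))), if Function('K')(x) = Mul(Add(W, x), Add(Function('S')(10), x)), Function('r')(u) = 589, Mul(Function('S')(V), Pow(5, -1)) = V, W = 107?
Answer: Rational(1545879382907, 527184450) ≈ 2932.3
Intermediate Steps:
Function('S')(V) = Mul(5, V)
Function('K')(x) = Mul(Add(50, x), Add(107, x)) (Function('K')(x) = Mul(Add(107, x), Add(Mul(5, 10), x)) = Mul(Add(107, x), Add(50, x)) = Mul(Add(50, x), Add(107, x)))
Add(Mul(Add(161297, 1566624), Pow(Function('r')(-1023), -1)), Mul(-1182187, Pow(Function('K')(-1025), -1))) = Add(Mul(Add(161297, 1566624), Pow(589, -1)), Mul(-1182187, Pow(Add(5350, Pow(-1025, 2), Mul(157, -1025)), -1))) = Add(Mul(1727921, Rational(1, 589)), Mul(-1182187, Pow(Add(5350, 1050625, -160925), -1))) = Add(Rational(1727921, 589), Mul(-1182187, Pow(895050, -1))) = Add(Rational(1727921, 589), Mul(-1182187, Rational(1, 895050))) = Add(Rational(1727921, 589), Rational(-1182187, 895050)) = Rational(1545879382907, 527184450)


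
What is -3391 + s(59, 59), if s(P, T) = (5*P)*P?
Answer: 14014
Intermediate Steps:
s(P, T) = 5*P²
-3391 + s(59, 59) = -3391 + 5*59² = -3391 + 5*3481 = -3391 + 17405 = 14014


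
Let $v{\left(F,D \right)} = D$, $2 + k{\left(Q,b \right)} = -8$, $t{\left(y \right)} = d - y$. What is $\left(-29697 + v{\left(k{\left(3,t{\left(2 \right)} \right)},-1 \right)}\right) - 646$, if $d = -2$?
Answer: $-30344$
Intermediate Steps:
$t{\left(y \right)} = -2 - y$
$k{\left(Q,b \right)} = -10$ ($k{\left(Q,b \right)} = -2 - 8 = -10$)
$\left(-29697 + v{\left(k{\left(3,t{\left(2 \right)} \right)},-1 \right)}\right) - 646 = \left(-29697 - 1\right) - 646 = -29698 - 646 = -30344$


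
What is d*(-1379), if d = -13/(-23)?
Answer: -17927/23 ≈ -779.43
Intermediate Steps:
d = 13/23 (d = -13*(-1/23) = 13/23 ≈ 0.56522)
d*(-1379) = (13/23)*(-1379) = -17927/23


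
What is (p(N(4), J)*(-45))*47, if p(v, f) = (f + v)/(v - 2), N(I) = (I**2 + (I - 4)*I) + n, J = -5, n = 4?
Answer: -3525/2 ≈ -1762.5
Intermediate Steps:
N(I) = 4 + I**2 + I*(-4 + I) (N(I) = (I**2 + (I - 4)*I) + 4 = (I**2 + (-4 + I)*I) + 4 = (I**2 + I*(-4 + I)) + 4 = 4 + I**2 + I*(-4 + I))
p(v, f) = (f + v)/(-2 + v)
(p(N(4), J)*(-45))*47 = (((-5 + (4 - 4*4 + 2*4**2))/(-2 + (4 - 4*4 + 2*4**2)))*(-45))*47 = (((-5 + (4 - 16 + 2*16))/(-2 + (4 - 16 + 2*16)))*(-45))*47 = (((-5 + (4 - 16 + 32))/(-2 + (4 - 16 + 32)))*(-45))*47 = (((-5 + 20)/(-2 + 20))*(-45))*47 = ((15/18)*(-45))*47 = (((1/18)*15)*(-45))*47 = ((5/6)*(-45))*47 = -75/2*47 = -3525/2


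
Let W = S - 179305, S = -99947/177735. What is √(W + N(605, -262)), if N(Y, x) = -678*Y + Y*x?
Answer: I*√81762262702530/10455 ≈ 864.87*I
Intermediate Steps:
S = -99947/177735 (S = -99947*1/177735 = -99947/177735 ≈ -0.56234)
W = -31868874122/177735 (W = -99947/177735 - 179305 = -31868874122/177735 ≈ -1.7931e+5)
√(W + N(605, -262)) = √(-31868874122/177735 + 605*(-678 - 262)) = √(-31868874122/177735 + 605*(-940)) = √(-31868874122/177735 - 568700) = √(-132946768622/177735) = I*√81762262702530/10455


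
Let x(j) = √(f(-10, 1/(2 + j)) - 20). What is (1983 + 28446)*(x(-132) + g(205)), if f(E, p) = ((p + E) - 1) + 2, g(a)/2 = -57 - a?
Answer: -15944796 + 91287*I*√54470/130 ≈ -1.5945e+7 + 1.6389e+5*I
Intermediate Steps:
g(a) = -114 - 2*a (g(a) = 2*(-57 - a) = -114 - 2*a)
f(E, p) = 1 + E + p (f(E, p) = ((E + p) - 1) + 2 = (-1 + E + p) + 2 = 1 + E + p)
x(j) = √(-29 + 1/(2 + j)) (x(j) = √((1 - 10 + 1/(2 + j)) - 20) = √((-9 + 1/(2 + j)) - 20) = √(-29 + 1/(2 + j)))
(1983 + 28446)*(x(-132) + g(205)) = (1983 + 28446)*(√((-57 - 29*(-132))/(2 - 132)) + (-114 - 2*205)) = 30429*(√((-57 + 3828)/(-130)) + (-114 - 410)) = 30429*(√(-1/130*3771) - 524) = 30429*(√(-3771/130) - 524) = 30429*(3*I*√54470/130 - 524) = 30429*(-524 + 3*I*√54470/130) = -15944796 + 91287*I*√54470/130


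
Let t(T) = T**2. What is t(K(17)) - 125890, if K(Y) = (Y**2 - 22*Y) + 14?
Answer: -120849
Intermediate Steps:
K(Y) = 14 + Y**2 - 22*Y
t(K(17)) - 125890 = (14 + 17**2 - 22*17)**2 - 125890 = (14 + 289 - 374)**2 - 125890 = (-71)**2 - 125890 = 5041 - 125890 = -120849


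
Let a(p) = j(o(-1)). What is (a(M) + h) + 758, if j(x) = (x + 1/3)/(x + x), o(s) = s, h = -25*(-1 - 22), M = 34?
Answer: 4000/3 ≈ 1333.3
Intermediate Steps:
h = 575 (h = -25*(-23) = 575)
j(x) = (1/3 + x)/(2*x) (j(x) = (x + 1/3)/((2*x)) = (1/3 + x)*(1/(2*x)) = (1/3 + x)/(2*x))
a(p) = 1/3 (a(p) = (1/6)*(1 + 3*(-1))/(-1) = (1/6)*(-1)*(1 - 3) = (1/6)*(-1)*(-2) = 1/3)
(a(M) + h) + 758 = (1/3 + 575) + 758 = 1726/3 + 758 = 4000/3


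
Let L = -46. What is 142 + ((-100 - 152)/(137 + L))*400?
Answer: -12554/13 ≈ -965.69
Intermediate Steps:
142 + ((-100 - 152)/(137 + L))*400 = 142 + ((-100 - 152)/(137 - 46))*400 = 142 - 252/91*400 = 142 - 252*1/91*400 = 142 - 36/13*400 = 142 - 14400/13 = -12554/13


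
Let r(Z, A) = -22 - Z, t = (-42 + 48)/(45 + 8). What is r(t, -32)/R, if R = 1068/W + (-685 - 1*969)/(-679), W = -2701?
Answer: -1074711694/99170473 ≈ -10.837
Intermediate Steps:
t = 6/53 ≈ 0.11321
R = 3742282/1833979 (R = 1068/(-2701) + (-685 - 1*969)/(-679) = 1068*(-1/2701) + (-685 - 969)*(-1/679) = -1068/2701 - 1654*(-1/679) = -1068/2701 + 1654/679 = 3742282/1833979 ≈ 2.0405)
r(t, -32)/R = (-22 - 1*6/53)/(3742282/1833979) = (-22 - 6/53)*(1833979/3742282) = -1172/53*1833979/3742282 = -1074711694/99170473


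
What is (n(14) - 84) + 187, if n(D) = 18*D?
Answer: 355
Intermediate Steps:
(n(14) - 84) + 187 = (18*14 - 84) + 187 = (252 - 84) + 187 = 168 + 187 = 355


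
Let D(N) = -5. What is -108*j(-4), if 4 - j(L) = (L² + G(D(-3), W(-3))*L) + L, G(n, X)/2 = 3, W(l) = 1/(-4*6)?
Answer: -1728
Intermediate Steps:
W(l) = -1/24 (W(l) = -¼*⅙ = -1/24)
G(n, X) = 6 (G(n, X) = 2*3 = 6)
j(L) = 4 - L² - 7*L (j(L) = 4 - ((L² + 6*L) + L) = 4 - (L² + 7*L) = 4 + (-L² - 7*L) = 4 - L² - 7*L)
-108*j(-4) = -108*(4 - 1*(-4)² - 7*(-4)) = -108*(4 - 1*16 + 28) = -108*(4 - 16 + 28) = -108*16 = -1728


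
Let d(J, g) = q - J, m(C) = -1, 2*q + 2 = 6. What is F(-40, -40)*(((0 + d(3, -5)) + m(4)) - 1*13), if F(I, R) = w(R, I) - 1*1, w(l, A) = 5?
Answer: -60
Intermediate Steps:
q = 2 (q = -1 + (½)*6 = -1 + 3 = 2)
d(J, g) = 2 - J
F(I, R) = 4 (F(I, R) = 5 - 1*1 = 5 - 1 = 4)
F(-40, -40)*(((0 + d(3, -5)) + m(4)) - 1*13) = 4*(((0 + (2 - 1*3)) - 1) - 1*13) = 4*(((0 + (2 - 3)) - 1) - 13) = 4*(((0 - 1) - 1) - 13) = 4*((-1 - 1) - 13) = 4*(-2 - 13) = 4*(-15) = -60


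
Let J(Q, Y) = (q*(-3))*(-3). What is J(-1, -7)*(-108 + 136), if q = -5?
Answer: -1260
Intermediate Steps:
J(Q, Y) = -45 (J(Q, Y) = -5*(-3)*(-3) = 15*(-3) = -45)
J(-1, -7)*(-108 + 136) = -45*(-108 + 136) = -45*28 = -1260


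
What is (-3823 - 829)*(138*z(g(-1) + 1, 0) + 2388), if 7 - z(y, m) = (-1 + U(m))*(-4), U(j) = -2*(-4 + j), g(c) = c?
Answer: -33578136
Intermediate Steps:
U(j) = 8 - 2*j
z(y, m) = 35 - 8*m (z(y, m) = 7 - (-1 + (8 - 2*m))*(-4) = 7 - (7 - 2*m)*(-4) = 7 - (-28 + 8*m) = 7 + (28 - 8*m) = 35 - 8*m)
(-3823 - 829)*(138*z(g(-1) + 1, 0) + 2388) = (-3823 - 829)*(138*(35 - 8*0) + 2388) = -4652*(138*(35 + 0) + 2388) = -4652*(138*35 + 2388) = -4652*(4830 + 2388) = -4652*7218 = -33578136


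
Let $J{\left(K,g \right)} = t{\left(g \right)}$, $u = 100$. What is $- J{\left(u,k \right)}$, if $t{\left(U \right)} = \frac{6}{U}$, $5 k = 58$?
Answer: $- \frac{15}{29} \approx -0.51724$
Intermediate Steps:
$k = \frac{58}{5}$ ($k = \frac{1}{5} \cdot 58 = \frac{58}{5} \approx 11.6$)
$J{\left(K,g \right)} = \frac{6}{g}$
$- J{\left(u,k \right)} = - \frac{6}{\frac{58}{5}} = - \frac{6 \cdot 5}{58} = \left(-1\right) \frac{15}{29} = - \frac{15}{29}$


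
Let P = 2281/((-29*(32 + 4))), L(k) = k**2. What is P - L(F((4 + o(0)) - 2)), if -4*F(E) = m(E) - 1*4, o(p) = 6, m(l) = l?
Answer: -3325/1044 ≈ -3.1849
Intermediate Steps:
F(E) = 1 - E/4 (F(E) = -(E - 1*4)/4 = -(E - 4)/4 = -(-4 + E)/4 = 1 - E/4)
P = -2281/1044 (P = 2281/((-29*36)) = 2281/(-1044) = 2281*(-1/1044) = -2281/1044 ≈ -2.1849)
P - L(F((4 + o(0)) - 2)) = -2281/1044 - (1 - ((4 + 6) - 2)/4)**2 = -2281/1044 - (1 - (10 - 2)/4)**2 = -2281/1044 - (1 - 1/4*8)**2 = -2281/1044 - (1 - 2)**2 = -2281/1044 - 1*(-1)**2 = -2281/1044 - 1*1 = -2281/1044 - 1 = -3325/1044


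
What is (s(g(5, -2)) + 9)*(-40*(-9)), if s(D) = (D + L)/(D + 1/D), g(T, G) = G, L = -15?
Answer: 5688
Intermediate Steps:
s(D) = (-15 + D)/(D + 1/D) (s(D) = (D - 15)/(D + 1/D) = (-15 + D)/(D + 1/D))
(s(g(5, -2)) + 9)*(-40*(-9)) = (-2*(-15 - 2)/(1 + (-2)**2) + 9)*(-40*(-9)) = (-2*(-17)/(1 + 4) + 9)*360 = (-2*(-17)/5 + 9)*360 = (-2*1/5*(-17) + 9)*360 = (34/5 + 9)*360 = (79/5)*360 = 5688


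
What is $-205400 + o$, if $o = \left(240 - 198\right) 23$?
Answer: $-204434$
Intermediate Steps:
$o = 966$ ($o = 42 \cdot 23 = 966$)
$-205400 + o = -205400 + 966 = -204434$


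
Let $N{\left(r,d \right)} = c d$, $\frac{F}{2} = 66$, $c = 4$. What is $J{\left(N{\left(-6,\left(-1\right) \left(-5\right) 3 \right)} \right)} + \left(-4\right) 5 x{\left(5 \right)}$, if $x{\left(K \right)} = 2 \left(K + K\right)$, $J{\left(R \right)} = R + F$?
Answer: $-208$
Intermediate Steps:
$F = 132$ ($F = 2 \cdot 66 = 132$)
$N{\left(r,d \right)} = 4 d$
$J{\left(R \right)} = 132 + R$ ($J{\left(R \right)} = R + 132 = 132 + R$)
$x{\left(K \right)} = 4 K$ ($x{\left(K \right)} = 2 \cdot 2 K = 4 K$)
$J{\left(N{\left(-6,\left(-1\right) \left(-5\right) 3 \right)} \right)} + \left(-4\right) 5 x{\left(5 \right)} = \left(132 + 4 \left(-1\right) \left(-5\right) 3\right) + \left(-4\right) 5 \cdot 4 \cdot 5 = \left(132 + 4 \cdot 5 \cdot 3\right) - 400 = \left(132 + 4 \cdot 15\right) - 400 = \left(132 + 60\right) - 400 = 192 - 400 = -208$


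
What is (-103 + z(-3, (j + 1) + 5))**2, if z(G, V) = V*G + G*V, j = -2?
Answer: 16129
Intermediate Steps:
z(G, V) = 2*G*V (z(G, V) = G*V + G*V = 2*G*V)
(-103 + z(-3, (j + 1) + 5))**2 = (-103 + 2*(-3)*((-2 + 1) + 5))**2 = (-103 + 2*(-3)*(-1 + 5))**2 = (-103 + 2*(-3)*4)**2 = (-103 - 24)**2 = (-127)**2 = 16129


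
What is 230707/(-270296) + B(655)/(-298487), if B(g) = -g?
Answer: -68685996429/80679842152 ≈ -0.85134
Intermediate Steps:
230707/(-270296) + B(655)/(-298487) = 230707/(-270296) - 1*655/(-298487) = 230707*(-1/270296) - 655*(-1/298487) = -230707/270296 + 655/298487 = -68685996429/80679842152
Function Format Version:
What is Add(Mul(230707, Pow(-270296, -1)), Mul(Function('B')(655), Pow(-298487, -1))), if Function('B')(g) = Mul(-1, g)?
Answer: Rational(-68685996429, 80679842152) ≈ -0.85134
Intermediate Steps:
Add(Mul(230707, Pow(-270296, -1)), Mul(Function('B')(655), Pow(-298487, -1))) = Add(Mul(230707, Pow(-270296, -1)), Mul(Mul(-1, 655), Pow(-298487, -1))) = Add(Mul(230707, Rational(-1, 270296)), Mul(-655, Rational(-1, 298487))) = Add(Rational(-230707, 270296), Rational(655, 298487)) = Rational(-68685996429, 80679842152)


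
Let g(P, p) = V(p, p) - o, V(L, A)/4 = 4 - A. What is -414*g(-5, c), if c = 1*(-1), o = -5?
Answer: -10350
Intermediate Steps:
c = -1
V(L, A) = 16 - 4*A (V(L, A) = 4*(4 - A) = 16 - 4*A)
g(P, p) = 21 - 4*p (g(P, p) = (16 - 4*p) - 1*(-5) = (16 - 4*p) + 5 = 21 - 4*p)
-414*g(-5, c) = -414*(21 - 4*(-1)) = -414*(21 + 4) = -414*25 = -10350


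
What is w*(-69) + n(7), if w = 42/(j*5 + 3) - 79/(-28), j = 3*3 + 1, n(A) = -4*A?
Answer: -411599/1484 ≈ -277.36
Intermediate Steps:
j = 10 (j = 9 + 1 = 10)
w = 5363/1484 (w = 42/(10*5 + 3) - 79/(-28) = 42/(50 + 3) - 79*(-1/28) = 42/53 + 79/28 = 5363/1484 ≈ 3.6139)
w*(-69) + n(7) = (5363/1484)*(-69) - 4*7 = -370047/1484 - 28 = -411599/1484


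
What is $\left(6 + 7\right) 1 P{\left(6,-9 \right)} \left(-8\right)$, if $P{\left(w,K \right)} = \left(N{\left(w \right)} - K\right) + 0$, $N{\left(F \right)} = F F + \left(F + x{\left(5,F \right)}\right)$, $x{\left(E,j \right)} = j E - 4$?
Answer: $-8008$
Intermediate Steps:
$x{\left(E,j \right)} = -4 + E j$ ($x{\left(E,j \right)} = E j - 4 = -4 + E j$)
$N{\left(F \right)} = -4 + F^{2} + 6 F$ ($N{\left(F \right)} = F F + \left(F + \left(-4 + 5 F\right)\right) = F^{2} + \left(-4 + 6 F\right) = -4 + F^{2} + 6 F$)
$P{\left(w,K \right)} = -4 + w^{2} - K + 6 w$ ($P{\left(w,K \right)} = \left(\left(-4 + w^{2} + 6 w\right) - K\right) + 0 = \left(-4 + w^{2} - K + 6 w\right) + 0 = -4 + w^{2} - K + 6 w$)
$\left(6 + 7\right) 1 P{\left(6,-9 \right)} \left(-8\right) = \left(6 + 7\right) 1 \left(-4 + 6^{2} - -9 + 6 \cdot 6\right) \left(-8\right) = 13 \cdot 1 \left(-4 + 36 + 9 + 36\right) \left(-8\right) = 13 \cdot 77 \left(-8\right) = 1001 \left(-8\right) = -8008$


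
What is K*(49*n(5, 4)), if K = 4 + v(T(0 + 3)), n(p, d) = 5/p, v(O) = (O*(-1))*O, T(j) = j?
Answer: -245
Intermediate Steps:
v(O) = -O² (v(O) = (-O)*O = -O²)
K = -5 (K = 4 - (0 + 3)² = 4 - 1*3² = 4 - 1*9 = 4 - 9 = -5)
K*(49*n(5, 4)) = -245*5/5 = -245*5*(⅕) = -245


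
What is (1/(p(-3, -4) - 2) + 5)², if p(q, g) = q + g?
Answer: 1936/81 ≈ 23.901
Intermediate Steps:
p(q, g) = g + q
(1/(p(-3, -4) - 2) + 5)² = (1/((-4 - 3) - 2) + 5)² = (1/(-7 - 2) + 5)² = (1/(-9) + 5)² = (-⅑ + 5)² = (44/9)² = 1936/81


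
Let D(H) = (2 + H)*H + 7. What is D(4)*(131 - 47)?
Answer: 2604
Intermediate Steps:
D(H) = 7 + H*(2 + H) (D(H) = H*(2 + H) + 7 = 7 + H*(2 + H))
D(4)*(131 - 47) = (7 + 4² + 2*4)*(131 - 47) = (7 + 16 + 8)*84 = 31*84 = 2604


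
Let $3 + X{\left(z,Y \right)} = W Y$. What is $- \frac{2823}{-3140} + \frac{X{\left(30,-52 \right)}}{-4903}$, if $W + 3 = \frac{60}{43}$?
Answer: $\frac{584309007}{662003060} \approx 0.88264$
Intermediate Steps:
$W = - \frac{69}{43}$ ($W = -3 + \frac{60}{43} = - \frac{69}{43} \approx -1.6047$)
$X{\left(z,Y \right)} = -3 - \frac{69 Y}{43}$
$- \frac{2823}{-3140} + \frac{X{\left(30,-52 \right)}}{-4903} = - \frac{2823}{-3140} + \frac{-3 - - \frac{3588}{43}}{-4903} = \left(-2823\right) \left(- \frac{1}{3140}\right) + \left(-3 + \frac{3588}{43}\right) \left(- \frac{1}{4903}\right) = \frac{2823}{3140} + \frac{3459}{43} \left(- \frac{1}{4903}\right) = \frac{2823}{3140} - \frac{3459}{210829} = \frac{584309007}{662003060}$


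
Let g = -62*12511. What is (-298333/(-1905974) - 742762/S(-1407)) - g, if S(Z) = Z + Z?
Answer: 40704580981/52458 ≈ 7.7595e+5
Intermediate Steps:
S(Z) = 2*Z
g = -775682
(-298333/(-1905974) - 742762/S(-1407)) - g = (-298333/(-1905974) - 742762/(2*(-1407))) - 1*(-775682) = (-298333*(-1/1905974) - 742762/(-2814)) + 775682 = (391/2498 - 742762*(-1/2814)) + 775682 = (391/2498 + 5543/21) + 775682 = 13854625/52458 + 775682 = 40704580981/52458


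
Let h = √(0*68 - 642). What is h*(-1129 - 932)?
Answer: -2061*I*√642 ≈ -52221.0*I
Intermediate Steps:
h = I*√642 (h = √(0 - 642) = √(-642) = I*√642 ≈ 25.338*I)
h*(-1129 - 932) = (I*√642)*(-1129 - 932) = (I*√642)*(-2061) = -2061*I*√642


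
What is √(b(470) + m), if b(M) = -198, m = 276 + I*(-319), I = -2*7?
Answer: 8*√71 ≈ 67.409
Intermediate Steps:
I = -14
m = 4742 (m = 276 - 14*(-319) = 276 + 4466 = 4742)
√(b(470) + m) = √(-198 + 4742) = √4544 = 8*√71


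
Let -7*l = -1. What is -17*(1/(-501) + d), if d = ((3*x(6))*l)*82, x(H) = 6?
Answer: -12570973/3507 ≈ -3584.5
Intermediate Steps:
l = ⅐ (l = -⅐*(-1) = ⅐ ≈ 0.14286)
d = 1476/7 (d = ((3*6)*(⅐))*82 = (18*(⅐))*82 = (18/7)*82 = 1476/7 ≈ 210.86)
-17*(1/(-501) + d) = -17*(1/(-501) + 1476/7) = -17*(-1/501 + 1476/7) = -17*739469/3507 = -12570973/3507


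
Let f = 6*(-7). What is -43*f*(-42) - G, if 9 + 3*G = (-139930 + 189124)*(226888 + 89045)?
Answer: -5180745183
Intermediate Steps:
G = 5180669331 (G = -3 + ((-139930 + 189124)*(226888 + 89045))/3 = -3 + (49194*315933)/3 = -3 + (⅓)*15542008002 = -3 + 5180669334 = 5180669331)
f = -42
-43*f*(-42) - G = -43*(-42)*(-42) - 1*5180669331 = 1806*(-42) - 5180669331 = -75852 - 5180669331 = -5180745183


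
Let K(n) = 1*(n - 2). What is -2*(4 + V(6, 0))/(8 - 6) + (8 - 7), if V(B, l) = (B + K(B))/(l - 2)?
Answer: 2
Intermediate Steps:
K(n) = -2 + n (K(n) = 1*(-2 + n) = -2 + n)
V(B, l) = (-2 + 2*B)/(-2 + l) (V(B, l) = (B + (-2 + B))/(l - 2) = (-2 + 2*B)/(-2 + l))
-2*(4 + V(6, 0))/(8 - 6) + (8 - 7) = -2*(4 + 2*(-1 + 6)/(-2 + 0))/(8 - 6) + (8 - 7) = -2*(4 + 2*5/(-2))/2 + 1 = -2*(4 + 2*(-1/2)*5)/2 + 1 = -2*(4 - 5)/2 + 1 = -(-2)/2 + 1 = -2*(-1/2) + 1 = 1 + 1 = 2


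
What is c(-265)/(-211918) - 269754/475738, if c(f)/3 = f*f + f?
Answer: -39253404903/25204361371 ≈ -1.5574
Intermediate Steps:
c(f) = 3*f + 3*f² (c(f) = 3*(f*f + f) = 3*(f² + f) = 3*(f + f²) = 3*f + 3*f²)
c(-265)/(-211918) - 269754/475738 = (3*(-265)*(1 - 265))/(-211918) - 269754/475738 = (3*(-265)*(-264))*(-1/211918) - 269754*1/475738 = 209880*(-1/211918) - 134877/237869 = -104940/105959 - 134877/237869 = -39253404903/25204361371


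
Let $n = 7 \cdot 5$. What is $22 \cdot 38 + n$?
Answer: $871$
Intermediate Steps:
$n = 35$
$22 \cdot 38 + n = 22 \cdot 38 + 35 = 836 + 35 = 871$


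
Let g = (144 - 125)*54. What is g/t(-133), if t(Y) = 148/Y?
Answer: -68229/74 ≈ -922.01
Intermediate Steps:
g = 1026 (g = 19*54 = 1026)
g/t(-133) = 1026/((148/(-133))) = 1026/((148*(-1/133))) = 1026/(-148/133) = 1026*(-133/148) = -68229/74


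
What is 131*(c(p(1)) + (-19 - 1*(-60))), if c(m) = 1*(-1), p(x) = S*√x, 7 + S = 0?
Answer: 5240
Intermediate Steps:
S = -7 (S = -7 + 0 = -7)
p(x) = -7*√x
c(m) = -1
131*(c(p(1)) + (-19 - 1*(-60))) = 131*(-1 + (-19 - 1*(-60))) = 131*(-1 + (-19 + 60)) = 131*(-1 + 41) = 131*40 = 5240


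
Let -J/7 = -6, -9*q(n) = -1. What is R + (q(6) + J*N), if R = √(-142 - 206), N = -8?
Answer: -3023/9 + 2*I*√87 ≈ -335.89 + 18.655*I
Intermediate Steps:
q(n) = ⅑ (q(n) = -⅑*(-1) = ⅑)
J = 42 (J = -7*(-6) = 42)
R = 2*I*√87 (R = √(-348) = 2*I*√87 ≈ 18.655*I)
R + (q(6) + J*N) = 2*I*√87 + (⅑ + 42*(-8)) = 2*I*√87 + (⅑ - 336) = 2*I*√87 - 3023/9 = -3023/9 + 2*I*√87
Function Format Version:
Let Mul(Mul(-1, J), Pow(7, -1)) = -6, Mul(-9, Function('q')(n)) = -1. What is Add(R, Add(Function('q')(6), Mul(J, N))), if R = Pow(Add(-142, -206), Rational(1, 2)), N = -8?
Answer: Add(Rational(-3023, 9), Mul(2, I, Pow(87, Rational(1, 2)))) ≈ Add(-335.89, Mul(18.655, I))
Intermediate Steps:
Function('q')(n) = Rational(1, 9) (Function('q')(n) = Mul(Rational(-1, 9), -1) = Rational(1, 9))
J = 42 (J = Mul(-7, -6) = 42)
R = Mul(2, I, Pow(87, Rational(1, 2))) (R = Pow(-348, Rational(1, 2)) = Mul(2, I, Pow(87, Rational(1, 2))) ≈ Mul(18.655, I))
Add(R, Add(Function('q')(6), Mul(J, N))) = Add(Mul(2, I, Pow(87, Rational(1, 2))), Add(Rational(1, 9), Mul(42, -8))) = Add(Mul(2, I, Pow(87, Rational(1, 2))), Add(Rational(1, 9), -336)) = Add(Mul(2, I, Pow(87, Rational(1, 2))), Rational(-3023, 9)) = Add(Rational(-3023, 9), Mul(2, I, Pow(87, Rational(1, 2))))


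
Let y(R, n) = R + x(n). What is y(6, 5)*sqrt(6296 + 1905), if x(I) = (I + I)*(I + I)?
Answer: 106*sqrt(8201) ≈ 9599.3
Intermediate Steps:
x(I) = 4*I**2 (x(I) = (2*I)*(2*I) = 4*I**2)
y(R, n) = R + 4*n**2
y(6, 5)*sqrt(6296 + 1905) = (6 + 4*5**2)*sqrt(6296 + 1905) = (6 + 4*25)*sqrt(8201) = (6 + 100)*sqrt(8201) = 106*sqrt(8201)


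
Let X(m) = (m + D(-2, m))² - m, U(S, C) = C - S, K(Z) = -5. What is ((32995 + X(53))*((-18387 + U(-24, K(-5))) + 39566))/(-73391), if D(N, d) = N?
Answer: -753440514/73391 ≈ -10266.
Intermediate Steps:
X(m) = (-2 + m)² - m (X(m) = (m - 2)² - m = (-2 + m)² - m)
((32995 + X(53))*((-18387 + U(-24, K(-5))) + 39566))/(-73391) = ((32995 + ((-2 + 53)² - 1*53))*((-18387 + (-5 - 1*(-24))) + 39566))/(-73391) = ((32995 + (51² - 53))*((-18387 + (-5 + 24)) + 39566))*(-1/73391) = ((32995 + (2601 - 53))*((-18387 + 19) + 39566))*(-1/73391) = ((32995 + 2548)*(-18368 + 39566))*(-1/73391) = (35543*21198)*(-1/73391) = 753440514*(-1/73391) = -753440514/73391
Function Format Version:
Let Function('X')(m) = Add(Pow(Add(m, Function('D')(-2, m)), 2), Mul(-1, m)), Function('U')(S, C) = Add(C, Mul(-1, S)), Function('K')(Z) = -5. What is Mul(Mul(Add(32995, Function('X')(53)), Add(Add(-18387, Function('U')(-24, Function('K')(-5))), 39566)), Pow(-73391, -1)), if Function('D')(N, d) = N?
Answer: Rational(-753440514, 73391) ≈ -10266.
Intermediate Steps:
Function('X')(m) = Add(Pow(Add(-2, m), 2), Mul(-1, m)) (Function('X')(m) = Add(Pow(Add(m, -2), 2), Mul(-1, m)) = Add(Pow(Add(-2, m), 2), Mul(-1, m)))
Mul(Mul(Add(32995, Function('X')(53)), Add(Add(-18387, Function('U')(-24, Function('K')(-5))), 39566)), Pow(-73391, -1)) = Mul(Mul(Add(32995, Add(Pow(Add(-2, 53), 2), Mul(-1, 53))), Add(Add(-18387, Add(-5, Mul(-1, -24))), 39566)), Pow(-73391, -1)) = Mul(Mul(Add(32995, Add(Pow(51, 2), -53)), Add(Add(-18387, Add(-5, 24)), 39566)), Rational(-1, 73391)) = Mul(Mul(Add(32995, Add(2601, -53)), Add(Add(-18387, 19), 39566)), Rational(-1, 73391)) = Mul(Mul(Add(32995, 2548), Add(-18368, 39566)), Rational(-1, 73391)) = Mul(Mul(35543, 21198), Rational(-1, 73391)) = Mul(753440514, Rational(-1, 73391)) = Rational(-753440514, 73391)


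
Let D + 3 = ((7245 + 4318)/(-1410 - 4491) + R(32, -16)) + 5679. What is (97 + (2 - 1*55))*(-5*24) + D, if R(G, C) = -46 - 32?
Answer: 1864955/5901 ≈ 316.04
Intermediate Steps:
R(G, C) = -78
D = 33022235/5901 (D = -3 + (((7245 + 4318)/(-1410 - 4491) - 78) + 5679) = -3 + ((11563/(-5901) - 78) + 5679) = -3 + ((11563*(-1/5901) - 78) + 5679) = -3 + ((-11563/5901 - 78) + 5679) = -3 + (-471841/5901 + 5679) = -3 + 33039938/5901 = 33022235/5901 ≈ 5596.0)
(97 + (2 - 1*55))*(-5*24) + D = (97 + (2 - 1*55))*(-5*24) + 33022235/5901 = (97 + (2 - 55))*(-120) + 33022235/5901 = (97 - 53)*(-120) + 33022235/5901 = 44*(-120) + 33022235/5901 = -5280 + 33022235/5901 = 1864955/5901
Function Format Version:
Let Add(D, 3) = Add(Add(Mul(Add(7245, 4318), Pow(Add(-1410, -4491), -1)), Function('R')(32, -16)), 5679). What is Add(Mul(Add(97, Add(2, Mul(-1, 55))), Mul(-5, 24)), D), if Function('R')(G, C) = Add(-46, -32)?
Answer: Rational(1864955, 5901) ≈ 316.04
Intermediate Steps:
Function('R')(G, C) = -78
D = Rational(33022235, 5901) (D = Add(-3, Add(Add(Mul(Add(7245, 4318), Pow(Add(-1410, -4491), -1)), -78), 5679)) = Add(-3, Add(Add(Mul(11563, Pow(-5901, -1)), -78), 5679)) = Add(-3, Add(Add(Mul(11563, Rational(-1, 5901)), -78), 5679)) = Add(-3, Add(Add(Rational(-11563, 5901), -78), 5679)) = Add(-3, Add(Rational(-471841, 5901), 5679)) = Add(-3, Rational(33039938, 5901)) = Rational(33022235, 5901) ≈ 5596.0)
Add(Mul(Add(97, Add(2, Mul(-1, 55))), Mul(-5, 24)), D) = Add(Mul(Add(97, Add(2, Mul(-1, 55))), Mul(-5, 24)), Rational(33022235, 5901)) = Add(Mul(Add(97, Add(2, -55)), -120), Rational(33022235, 5901)) = Add(Mul(Add(97, -53), -120), Rational(33022235, 5901)) = Add(Mul(44, -120), Rational(33022235, 5901)) = Add(-5280, Rational(33022235, 5901)) = Rational(1864955, 5901)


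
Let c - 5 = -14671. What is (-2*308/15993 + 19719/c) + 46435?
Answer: 10891159849807/234553338 ≈ 46434.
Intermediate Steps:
c = -14666 (c = 5 - 14671 = -14666)
(-2*308/15993 + 19719/c) + 46435 = (-2*308/15993 + 19719/(-14666)) + 46435 = (-616*1/15993 + 19719*(-1/14666)) + 46435 = (-616/15993 - 19719/14666) + 46435 = -324400223/234553338 + 46435 = 10891159849807/234553338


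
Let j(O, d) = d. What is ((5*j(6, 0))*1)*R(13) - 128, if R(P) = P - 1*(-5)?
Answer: -128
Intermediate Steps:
R(P) = 5 + P (R(P) = P + 5 = 5 + P)
((5*j(6, 0))*1)*R(13) - 128 = ((5*0)*1)*(5 + 13) - 128 = (0*1)*18 - 128 = 0*18 - 128 = 0 - 128 = -128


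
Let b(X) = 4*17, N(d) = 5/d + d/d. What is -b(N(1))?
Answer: -68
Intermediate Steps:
N(d) = 1 + 5/d (N(d) = 5/d + 1 = 1 + 5/d)
b(X) = 68
-b(N(1)) = -1*68 = -68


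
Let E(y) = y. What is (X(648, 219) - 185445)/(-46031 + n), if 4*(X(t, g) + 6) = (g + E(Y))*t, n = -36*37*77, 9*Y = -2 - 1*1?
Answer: 150027/148595 ≈ 1.0096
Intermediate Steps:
Y = -⅓ (Y = (-2 - 1*1)/9 = (-2 - 1)/9 = (⅑)*(-3) = -⅓ ≈ -0.33333)
n = -102564 (n = -1332*77 = -102564)
X(t, g) = -6 + t*(-⅓ + g)/4 (X(t, g) = -6 + ((g - ⅓)*t)/4 = -6 + ((-⅓ + g)*t)/4 = -6 + (t*(-⅓ + g))/4 = -6 + t*(-⅓ + g)/4)
(X(648, 219) - 185445)/(-46031 + n) = ((-6 - 1/12*648 + (¼)*219*648) - 185445)/(-46031 - 102564) = ((-6 - 54 + 35478) - 185445)/(-148595) = (35418 - 185445)*(-1/148595) = -150027*(-1/148595) = 150027/148595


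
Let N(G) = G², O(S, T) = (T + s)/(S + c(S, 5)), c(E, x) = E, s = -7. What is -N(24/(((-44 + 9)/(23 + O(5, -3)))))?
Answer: -278784/1225 ≈ -227.58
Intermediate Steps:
O(S, T) = (-7 + T)/(2*S) (O(S, T) = (T - 7)/(S + S) = (-7 + T)/((2*S)) = (-7 + T)*(1/(2*S)) = (-7 + T)/(2*S))
-N(24/(((-44 + 9)/(23 + O(5, -3))))) = -(24/(((-44 + 9)/(23 + (½)*(-7 - 3)/5))))² = -(24/((-35/(23 + (½)*(⅕)*(-10)))))² = -(24/((-35/(23 - 1))))² = -(24/((-35/22)))² = -(24/((-35*1/22)))² = -(24/(-35/22))² = -(24*(-22/35))² = -(-528/35)² = -1*278784/1225 = -278784/1225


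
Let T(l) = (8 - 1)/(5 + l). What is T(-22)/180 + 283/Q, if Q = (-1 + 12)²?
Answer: 865133/370260 ≈ 2.3366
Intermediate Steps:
T(l) = 7/(5 + l)
Q = 121 (Q = 11² = 121)
T(-22)/180 + 283/Q = (7/(5 - 22))/180 + 283/121 = (7/(-17))*(1/180) + 283*(1/121) = (7*(-1/17))*(1/180) + 283/121 = -7/17*1/180 + 283/121 = -7/3060 + 283/121 = 865133/370260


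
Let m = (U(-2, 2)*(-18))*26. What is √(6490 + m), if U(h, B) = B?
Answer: √5554 ≈ 74.525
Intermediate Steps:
m = -936 (m = (2*(-18))*26 = -36*26 = -936)
√(6490 + m) = √(6490 - 936) = √5554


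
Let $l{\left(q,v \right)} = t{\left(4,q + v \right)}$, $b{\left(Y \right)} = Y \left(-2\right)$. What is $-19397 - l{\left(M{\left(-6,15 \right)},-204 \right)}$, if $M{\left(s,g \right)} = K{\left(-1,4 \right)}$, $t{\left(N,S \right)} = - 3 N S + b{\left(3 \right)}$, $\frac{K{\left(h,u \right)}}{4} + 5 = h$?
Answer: $-22127$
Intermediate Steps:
$K{\left(h,u \right)} = -20 + 4 h$
$b{\left(Y \right)} = - 2 Y$
$t{\left(N,S \right)} = -6 - 3 N S$ ($t{\left(N,S \right)} = - 3 N S - 6 = -6 - 3 N S$)
$M{\left(s,g \right)} = -24$ ($M{\left(s,g \right)} = -20 + 4 \left(-1\right) = -20 - 4 = -24$)
$l{\left(q,v \right)} = -6 - 12 q - 12 v$ ($l{\left(q,v \right)} = -6 - 12 \left(q + v\right) = -6 - \left(12 q + 12 v\right) = -6 - 12 q - 12 v$)
$-19397 - l{\left(M{\left(-6,15 \right)},-204 \right)} = -19397 - \left(-6 - -288 - -2448\right) = -19397 - \left(-6 + 288 + 2448\right) = -19397 - 2730 = -22127$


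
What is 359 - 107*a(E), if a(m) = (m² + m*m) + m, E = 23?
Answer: -115308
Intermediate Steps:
a(m) = m + 2*m² (a(m) = (m² + m²) + m = 2*m² + m = m + 2*m²)
359 - 107*a(E) = 359 - 2461*(1 + 2*23) = 359 - 2461*(1 + 46) = 359 - 2461*47 = 359 - 107*1081 = 359 - 115667 = -115308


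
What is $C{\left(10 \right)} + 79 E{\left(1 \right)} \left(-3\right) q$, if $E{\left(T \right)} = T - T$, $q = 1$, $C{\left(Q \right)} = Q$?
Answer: $10$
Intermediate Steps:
$E{\left(T \right)} = 0$
$C{\left(10 \right)} + 79 E{\left(1 \right)} \left(-3\right) q = 10 + 79 \cdot 0 \left(-3\right) 1 = 10 + 79 \cdot 0 \cdot 1 = 10 + 79 \cdot 0 = 10 + 0 = 10$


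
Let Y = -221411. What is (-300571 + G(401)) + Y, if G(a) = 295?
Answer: -521687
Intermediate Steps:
(-300571 + G(401)) + Y = (-300571 + 295) - 221411 = -300276 - 221411 = -521687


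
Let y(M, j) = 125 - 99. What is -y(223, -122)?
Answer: -26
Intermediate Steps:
y(M, j) = 26
-y(223, -122) = -1*26 = -26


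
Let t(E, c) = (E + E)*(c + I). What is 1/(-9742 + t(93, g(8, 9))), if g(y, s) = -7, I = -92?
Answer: -1/28156 ≈ -3.5516e-5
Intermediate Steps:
t(E, c) = 2*E*(-92 + c) (t(E, c) = (E + E)*(c - 92) = (2*E)*(-92 + c) = 2*E*(-92 + c))
1/(-9742 + t(93, g(8, 9))) = 1/(-9742 + 2*93*(-92 - 7)) = 1/(-9742 + 2*93*(-99)) = 1/(-9742 - 18414) = 1/(-28156) = -1/28156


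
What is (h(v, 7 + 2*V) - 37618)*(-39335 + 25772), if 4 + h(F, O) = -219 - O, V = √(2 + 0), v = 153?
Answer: 513332424 + 27126*√2 ≈ 5.1337e+8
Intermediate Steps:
V = √2 ≈ 1.4142
h(F, O) = -223 - O (h(F, O) = -4 + (-219 - O) = -223 - O)
(h(v, 7 + 2*V) - 37618)*(-39335 + 25772) = ((-223 - (7 + 2*√2)) - 37618)*(-39335 + 25772) = ((-223 + (-7 - 2*√2)) - 37618)*(-13563) = ((-230 - 2*√2) - 37618)*(-13563) = (-37848 - 2*√2)*(-13563) = 513332424 + 27126*√2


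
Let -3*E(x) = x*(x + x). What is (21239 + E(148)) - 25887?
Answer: -57752/3 ≈ -19251.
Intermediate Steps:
E(x) = -2*x²/3 (E(x) = -x*(x + x)/3 = -x*2*x/3 = -2*x²/3)
(21239 + E(148)) - 25887 = (21239 - ⅔*148²) - 25887 = (21239 - ⅔*21904) - 25887 = (21239 - 43808/3) - 25887 = 19909/3 - 25887 = -57752/3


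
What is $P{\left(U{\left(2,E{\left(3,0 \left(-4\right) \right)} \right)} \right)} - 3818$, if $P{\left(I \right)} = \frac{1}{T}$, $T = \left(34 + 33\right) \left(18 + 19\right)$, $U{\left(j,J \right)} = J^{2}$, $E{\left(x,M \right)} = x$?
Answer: $- \frac{9464821}{2479} \approx -3818.0$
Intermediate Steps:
$T = 2479$ ($T = 67 \cdot 37 = 2479$)
$P{\left(I \right)} = \frac{1}{2479}$
$P{\left(U{\left(2,E{\left(3,0 \left(-4\right) \right)} \right)} \right)} - 3818 = \frac{1}{2479} - 3818 = - \frac{9464821}{2479}$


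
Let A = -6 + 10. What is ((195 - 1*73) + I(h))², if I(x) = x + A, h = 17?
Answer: 20449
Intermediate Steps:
A = 4
I(x) = 4 + x (I(x) = x + 4 = 4 + x)
((195 - 1*73) + I(h))² = ((195 - 1*73) + (4 + 17))² = ((195 - 73) + 21)² = (122 + 21)² = 143² = 20449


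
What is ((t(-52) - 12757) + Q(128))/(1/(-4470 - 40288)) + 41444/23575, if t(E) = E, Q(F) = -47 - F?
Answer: 13700325373844/23575 ≈ 5.8114e+8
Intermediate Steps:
((t(-52) - 12757) + Q(128))/(1/(-4470 - 40288)) + 41444/23575 = ((-52 - 12757) + (-47 - 1*128))/(1/(-4470 - 40288)) + 41444/23575 = (-12809 + (-47 - 128))/(1/(-44758)) + 41444*(1/23575) = (-12809 - 175)/(-1/44758) + 41444/23575 = -12984*(-44758) + 41444/23575 = 581137872 + 41444/23575 = 13700325373844/23575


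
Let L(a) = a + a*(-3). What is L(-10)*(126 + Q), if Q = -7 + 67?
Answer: 3720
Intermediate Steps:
L(a) = -2*a (L(a) = a - 3*a = -2*a)
Q = 60
L(-10)*(126 + Q) = (-2*(-10))*(126 + 60) = 20*186 = 3720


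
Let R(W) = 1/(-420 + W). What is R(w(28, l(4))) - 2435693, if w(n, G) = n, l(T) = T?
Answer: -954791657/392 ≈ -2.4357e+6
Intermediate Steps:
R(w(28, l(4))) - 2435693 = 1/(-420 + 28) - 2435693 = 1/(-392) - 2435693 = -1/392 - 2435693 = -954791657/392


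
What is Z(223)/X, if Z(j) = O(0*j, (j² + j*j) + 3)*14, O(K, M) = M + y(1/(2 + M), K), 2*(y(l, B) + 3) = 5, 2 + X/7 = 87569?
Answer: 66307/29189 ≈ 2.2716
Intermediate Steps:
X = 612969 (X = -14 + 7*87569 = -14 + 612983 = 612969)
y(l, B) = -½ (y(l, B) = -3 + (½)*5 = -3 + 5/2 = -½)
O(K, M) = -½ + M (O(K, M) = M - ½ = -½ + M)
Z(j) = 35 + 28*j² (Z(j) = (-½ + ((j² + j*j) + 3))*14 = (-½ + ((j² + j²) + 3))*14 = (-½ + (2*j² + 3))*14 = (-½ + (3 + 2*j²))*14 = (5/2 + 2*j²)*14 = 35 + 28*j²)
Z(223)/X = (35 + 28*223²)/612969 = (35 + 28*49729)*(1/612969) = (35 + 1392412)*(1/612969) = 1392447*(1/612969) = 66307/29189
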